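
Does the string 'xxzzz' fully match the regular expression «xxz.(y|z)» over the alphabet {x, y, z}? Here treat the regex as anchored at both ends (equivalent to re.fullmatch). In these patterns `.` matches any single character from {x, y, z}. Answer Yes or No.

Yes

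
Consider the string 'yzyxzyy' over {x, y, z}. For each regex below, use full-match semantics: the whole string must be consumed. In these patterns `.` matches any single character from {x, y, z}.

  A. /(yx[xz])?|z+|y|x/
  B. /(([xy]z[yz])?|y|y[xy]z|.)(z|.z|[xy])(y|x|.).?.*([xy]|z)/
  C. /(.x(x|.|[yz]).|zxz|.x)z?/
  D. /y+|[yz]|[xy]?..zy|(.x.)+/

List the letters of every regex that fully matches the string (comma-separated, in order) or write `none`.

A → no match
B → match
C → no match
D → no match

B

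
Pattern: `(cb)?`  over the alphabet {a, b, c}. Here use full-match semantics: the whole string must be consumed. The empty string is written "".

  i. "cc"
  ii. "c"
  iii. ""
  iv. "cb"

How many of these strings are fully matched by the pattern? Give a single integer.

i → no match
ii → no match
iii → match
iv → match
Total matched: 2

2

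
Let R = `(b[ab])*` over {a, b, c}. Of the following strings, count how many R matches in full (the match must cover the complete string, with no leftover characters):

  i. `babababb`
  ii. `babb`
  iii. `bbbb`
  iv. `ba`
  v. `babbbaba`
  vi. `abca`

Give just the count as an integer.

5

i. `babababb` → match
ii. `babb` → match
iii. `bbbb` → match
iv. `ba` → match
v. `babbbaba` → match
vi. `abca` → no match
Total matched: 5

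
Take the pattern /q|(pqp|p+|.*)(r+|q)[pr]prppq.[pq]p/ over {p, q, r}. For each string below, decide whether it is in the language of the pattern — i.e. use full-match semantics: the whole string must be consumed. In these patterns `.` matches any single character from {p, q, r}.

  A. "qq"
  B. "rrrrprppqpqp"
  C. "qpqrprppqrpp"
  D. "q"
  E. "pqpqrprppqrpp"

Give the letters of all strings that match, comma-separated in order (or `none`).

A. "qq" → no match
B. "rrrrprppqpqp" → match
C. "qpqrprppqrpp" → match
D. "q" → match
E → match

B, C, D, E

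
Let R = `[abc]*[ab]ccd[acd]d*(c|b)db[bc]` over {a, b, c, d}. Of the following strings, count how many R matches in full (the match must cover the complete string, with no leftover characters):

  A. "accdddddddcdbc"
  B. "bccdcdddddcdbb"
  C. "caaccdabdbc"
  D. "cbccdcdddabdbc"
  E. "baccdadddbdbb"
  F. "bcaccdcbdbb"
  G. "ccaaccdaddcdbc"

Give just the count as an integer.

A → match
B → match
C. "caaccdabdbc" → match
D → no match
E → match
F. "bcaccdcbdbb" → match
G → match
Total matched: 6

6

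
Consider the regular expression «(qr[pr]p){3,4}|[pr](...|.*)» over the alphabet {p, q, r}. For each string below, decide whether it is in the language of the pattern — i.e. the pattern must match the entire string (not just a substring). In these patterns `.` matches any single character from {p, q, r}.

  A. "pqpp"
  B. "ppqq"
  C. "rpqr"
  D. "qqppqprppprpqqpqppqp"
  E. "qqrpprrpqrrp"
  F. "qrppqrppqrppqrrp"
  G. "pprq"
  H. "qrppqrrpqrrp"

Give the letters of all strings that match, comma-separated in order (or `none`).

A → match
B → match
C → match
D → no match
E → no match
F → match
G → match
H → match

A, B, C, F, G, H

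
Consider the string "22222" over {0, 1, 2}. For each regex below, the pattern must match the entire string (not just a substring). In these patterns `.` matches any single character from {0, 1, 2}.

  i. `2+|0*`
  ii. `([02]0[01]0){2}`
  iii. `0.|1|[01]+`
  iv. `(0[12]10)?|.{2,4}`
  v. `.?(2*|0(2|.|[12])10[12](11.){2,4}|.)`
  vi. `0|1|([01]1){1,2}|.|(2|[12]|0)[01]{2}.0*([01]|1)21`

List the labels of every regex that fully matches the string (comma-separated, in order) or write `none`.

i, v

i → match
ii → no match — must end with "0"
iii → no match
iv → no match
v → match
vi → no match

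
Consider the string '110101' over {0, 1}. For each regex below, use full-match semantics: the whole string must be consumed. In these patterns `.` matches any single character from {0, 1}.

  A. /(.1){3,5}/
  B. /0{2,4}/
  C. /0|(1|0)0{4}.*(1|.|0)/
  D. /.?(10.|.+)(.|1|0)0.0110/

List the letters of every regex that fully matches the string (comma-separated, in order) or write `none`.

A

A → match
B → no match — must start with '0'
C → no match
D → no match — must end with '0110'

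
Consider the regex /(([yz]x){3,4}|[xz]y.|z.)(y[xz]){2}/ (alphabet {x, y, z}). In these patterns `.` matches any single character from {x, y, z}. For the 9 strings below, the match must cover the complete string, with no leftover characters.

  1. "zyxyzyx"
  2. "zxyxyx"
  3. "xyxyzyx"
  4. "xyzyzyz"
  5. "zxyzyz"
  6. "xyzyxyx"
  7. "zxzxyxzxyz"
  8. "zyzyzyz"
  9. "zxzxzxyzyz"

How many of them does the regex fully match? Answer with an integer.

1 → match
2 → match
3 → match
4 → match
5 → match
6 → match
7 → no match
8 → match
9 → match
Total matched: 8

8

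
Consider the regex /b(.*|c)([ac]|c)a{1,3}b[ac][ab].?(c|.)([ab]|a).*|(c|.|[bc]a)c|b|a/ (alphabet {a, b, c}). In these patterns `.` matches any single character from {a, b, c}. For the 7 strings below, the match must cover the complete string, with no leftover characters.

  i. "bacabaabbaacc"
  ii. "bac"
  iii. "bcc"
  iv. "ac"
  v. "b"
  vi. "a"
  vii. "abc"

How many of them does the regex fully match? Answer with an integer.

5

i → match
ii → match
iii → no match
iv → match
v → match
vi → match
vii → no match
Total matched: 5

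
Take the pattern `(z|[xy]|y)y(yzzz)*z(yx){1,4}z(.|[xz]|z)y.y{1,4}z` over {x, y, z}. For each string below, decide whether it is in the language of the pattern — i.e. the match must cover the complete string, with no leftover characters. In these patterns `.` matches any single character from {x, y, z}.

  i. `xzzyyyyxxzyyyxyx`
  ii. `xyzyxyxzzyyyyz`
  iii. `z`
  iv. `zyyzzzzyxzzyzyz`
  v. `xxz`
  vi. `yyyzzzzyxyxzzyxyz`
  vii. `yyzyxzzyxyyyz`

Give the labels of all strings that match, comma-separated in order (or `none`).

i → no match — must end with `yz`
ii → match
iii → no match — must end with `yz`
iv → match
v → no match — must end with `yz`
vi → match
vii → match

ii, iv, vi, vii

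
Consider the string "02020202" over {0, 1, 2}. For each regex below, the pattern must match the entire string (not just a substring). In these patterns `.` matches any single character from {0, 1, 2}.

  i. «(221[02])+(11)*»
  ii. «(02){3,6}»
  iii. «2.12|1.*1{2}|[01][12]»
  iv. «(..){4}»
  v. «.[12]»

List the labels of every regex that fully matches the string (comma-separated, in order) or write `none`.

i → no match — must start with "221"
ii → match
iii → no match
iv → match
v → no match

ii, iv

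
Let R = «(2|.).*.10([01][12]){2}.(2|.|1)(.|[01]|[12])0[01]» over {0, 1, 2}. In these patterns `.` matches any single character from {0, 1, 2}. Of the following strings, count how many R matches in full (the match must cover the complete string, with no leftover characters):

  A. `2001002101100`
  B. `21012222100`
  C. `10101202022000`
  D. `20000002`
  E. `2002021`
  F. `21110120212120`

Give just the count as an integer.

A → no match
B → no match
C → no match
D → no match
E → no match
F → no match
Total matched: 0

0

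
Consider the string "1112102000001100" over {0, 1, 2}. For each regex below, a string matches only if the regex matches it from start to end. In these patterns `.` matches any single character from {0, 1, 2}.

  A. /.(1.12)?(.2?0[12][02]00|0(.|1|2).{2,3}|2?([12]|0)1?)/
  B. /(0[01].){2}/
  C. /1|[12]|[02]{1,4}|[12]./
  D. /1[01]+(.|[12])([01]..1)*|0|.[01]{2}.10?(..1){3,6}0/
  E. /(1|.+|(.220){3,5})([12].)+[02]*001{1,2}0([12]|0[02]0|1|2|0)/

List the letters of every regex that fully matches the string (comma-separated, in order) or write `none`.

A → no match
B → no match — must start with "0"
C → no match
D → no match
E → match

E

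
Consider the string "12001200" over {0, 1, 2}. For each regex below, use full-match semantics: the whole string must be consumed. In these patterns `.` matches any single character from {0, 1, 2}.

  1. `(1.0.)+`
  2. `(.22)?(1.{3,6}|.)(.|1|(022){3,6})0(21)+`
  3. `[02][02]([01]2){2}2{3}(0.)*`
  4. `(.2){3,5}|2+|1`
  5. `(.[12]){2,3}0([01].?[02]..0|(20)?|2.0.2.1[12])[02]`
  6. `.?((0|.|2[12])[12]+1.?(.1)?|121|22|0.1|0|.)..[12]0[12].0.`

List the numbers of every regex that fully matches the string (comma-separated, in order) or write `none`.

1 → match
2 → no match — must end with "21"
3 → no match
4 → no match
5 → no match
6 → no match

1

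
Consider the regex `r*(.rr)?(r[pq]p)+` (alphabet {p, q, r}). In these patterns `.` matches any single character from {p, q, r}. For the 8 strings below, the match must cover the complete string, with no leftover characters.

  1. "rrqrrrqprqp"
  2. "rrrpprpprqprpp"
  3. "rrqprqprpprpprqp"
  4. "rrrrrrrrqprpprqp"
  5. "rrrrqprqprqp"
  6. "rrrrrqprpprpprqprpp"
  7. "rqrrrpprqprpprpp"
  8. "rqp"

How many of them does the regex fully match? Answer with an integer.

8

1 → match
2 → match
3 → match
4 → match
5 → match
6 → match
7 → match
8 → match
Total matched: 8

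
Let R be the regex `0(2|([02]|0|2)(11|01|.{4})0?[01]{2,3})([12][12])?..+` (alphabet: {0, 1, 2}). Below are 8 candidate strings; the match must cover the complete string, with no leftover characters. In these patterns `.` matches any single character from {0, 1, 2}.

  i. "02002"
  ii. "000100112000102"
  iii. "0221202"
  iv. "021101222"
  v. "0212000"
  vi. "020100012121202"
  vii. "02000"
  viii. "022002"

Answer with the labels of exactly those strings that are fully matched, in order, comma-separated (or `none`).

i → match
ii → match
iii → match
iv → match
v → match
vi → match
vii → match
viii → match

i, ii, iii, iv, v, vi, vii, viii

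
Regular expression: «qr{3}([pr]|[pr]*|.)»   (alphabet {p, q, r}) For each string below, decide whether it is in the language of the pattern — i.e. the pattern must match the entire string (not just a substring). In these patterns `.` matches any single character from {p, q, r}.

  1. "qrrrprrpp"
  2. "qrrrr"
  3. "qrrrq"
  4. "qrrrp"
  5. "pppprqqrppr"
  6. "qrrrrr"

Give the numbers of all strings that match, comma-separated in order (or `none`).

1 → match
2 → match
3 → match
4 → match
5 → no match — must start with "qr"
6 → match

1, 2, 3, 4, 6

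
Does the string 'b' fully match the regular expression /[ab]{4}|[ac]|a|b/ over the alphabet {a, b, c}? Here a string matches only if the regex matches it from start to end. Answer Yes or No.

Yes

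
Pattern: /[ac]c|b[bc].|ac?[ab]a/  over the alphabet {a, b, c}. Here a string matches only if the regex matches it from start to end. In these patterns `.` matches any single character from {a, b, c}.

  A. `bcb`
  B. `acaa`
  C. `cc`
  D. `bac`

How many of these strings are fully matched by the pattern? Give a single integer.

A → match
B → match
C → match
D → no match
Total matched: 3

3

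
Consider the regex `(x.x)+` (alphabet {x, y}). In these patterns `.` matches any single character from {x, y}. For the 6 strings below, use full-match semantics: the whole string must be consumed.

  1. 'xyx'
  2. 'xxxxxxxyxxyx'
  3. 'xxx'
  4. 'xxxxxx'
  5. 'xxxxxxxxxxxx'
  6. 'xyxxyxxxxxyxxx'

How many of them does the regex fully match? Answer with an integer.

1 → match
2 → match
3 → match
4 → match
5 → match
6 → no match
Total matched: 5

5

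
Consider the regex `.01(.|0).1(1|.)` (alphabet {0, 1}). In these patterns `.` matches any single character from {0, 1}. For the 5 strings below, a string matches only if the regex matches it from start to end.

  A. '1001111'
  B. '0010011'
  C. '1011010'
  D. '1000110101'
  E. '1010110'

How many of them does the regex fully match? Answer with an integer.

A → no match
B → match
C → match
D → no match
E → match
Total matched: 3

3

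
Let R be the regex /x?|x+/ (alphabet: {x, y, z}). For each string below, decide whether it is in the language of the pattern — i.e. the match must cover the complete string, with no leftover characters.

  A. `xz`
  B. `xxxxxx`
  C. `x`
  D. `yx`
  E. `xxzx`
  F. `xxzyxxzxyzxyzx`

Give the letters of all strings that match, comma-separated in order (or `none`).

A → no match
B → match
C → match
D → no match
E → no match
F → no match

B, C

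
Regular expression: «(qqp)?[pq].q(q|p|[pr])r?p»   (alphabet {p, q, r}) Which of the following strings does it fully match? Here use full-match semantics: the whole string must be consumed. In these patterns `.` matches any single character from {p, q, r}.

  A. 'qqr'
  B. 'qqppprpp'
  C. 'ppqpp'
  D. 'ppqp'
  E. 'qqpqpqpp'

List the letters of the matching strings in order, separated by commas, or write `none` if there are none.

C, E

A → no match — must end with 'p'
B → no match
C → match
D → no match
E → match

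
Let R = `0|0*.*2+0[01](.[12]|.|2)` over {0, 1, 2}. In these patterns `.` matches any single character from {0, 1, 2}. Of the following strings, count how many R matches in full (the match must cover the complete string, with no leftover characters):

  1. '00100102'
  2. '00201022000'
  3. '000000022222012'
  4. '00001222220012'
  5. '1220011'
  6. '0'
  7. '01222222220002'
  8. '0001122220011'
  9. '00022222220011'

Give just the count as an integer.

8

1. '00100102' → no match
2. '00201022000' → match
3 → match
4 → match
5. '1220011' → match
6. '0' → match
7 → match
8 → match
9 → match
Total matched: 8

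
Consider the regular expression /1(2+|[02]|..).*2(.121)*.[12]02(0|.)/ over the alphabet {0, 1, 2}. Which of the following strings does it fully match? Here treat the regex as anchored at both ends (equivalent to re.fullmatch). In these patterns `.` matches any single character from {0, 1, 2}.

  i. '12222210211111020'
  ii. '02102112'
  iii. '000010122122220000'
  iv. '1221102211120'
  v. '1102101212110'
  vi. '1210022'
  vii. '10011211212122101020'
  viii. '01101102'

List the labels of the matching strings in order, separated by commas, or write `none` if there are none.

none

i → no match
ii → no match — must start with '1'
iii → no match — must start with '1'
iv → no match
v → no match
vi → no match
vii → no match
viii → no match — must start with '1'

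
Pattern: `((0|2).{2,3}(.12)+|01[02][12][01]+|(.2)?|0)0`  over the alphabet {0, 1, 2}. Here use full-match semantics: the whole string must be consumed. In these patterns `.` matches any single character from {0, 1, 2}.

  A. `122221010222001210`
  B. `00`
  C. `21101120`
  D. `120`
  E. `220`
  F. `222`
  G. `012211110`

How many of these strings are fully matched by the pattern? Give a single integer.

5

A → no match
B → match
C → match
D → match
E → match
F → no match — must end with `0`
G → match
Total matched: 5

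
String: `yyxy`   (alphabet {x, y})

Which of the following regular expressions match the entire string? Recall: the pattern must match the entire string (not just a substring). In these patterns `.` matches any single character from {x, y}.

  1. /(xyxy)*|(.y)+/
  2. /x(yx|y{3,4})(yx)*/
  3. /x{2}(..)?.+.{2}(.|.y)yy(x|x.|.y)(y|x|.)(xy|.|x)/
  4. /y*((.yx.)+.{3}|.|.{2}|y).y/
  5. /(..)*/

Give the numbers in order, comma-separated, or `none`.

1 → match
2 → no match — must start with `x`
3 → no match — must start with `x`
4 → match
5 → match

1, 4, 5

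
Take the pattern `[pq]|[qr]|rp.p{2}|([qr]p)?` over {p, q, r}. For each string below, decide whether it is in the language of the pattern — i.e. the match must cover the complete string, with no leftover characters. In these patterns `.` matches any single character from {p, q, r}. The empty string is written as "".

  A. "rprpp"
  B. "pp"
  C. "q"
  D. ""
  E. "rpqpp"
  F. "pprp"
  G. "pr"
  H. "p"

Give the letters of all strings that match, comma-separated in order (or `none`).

A → match
B → no match
C → match
D → match
E → match
F → no match
G → no match
H → match

A, C, D, E, H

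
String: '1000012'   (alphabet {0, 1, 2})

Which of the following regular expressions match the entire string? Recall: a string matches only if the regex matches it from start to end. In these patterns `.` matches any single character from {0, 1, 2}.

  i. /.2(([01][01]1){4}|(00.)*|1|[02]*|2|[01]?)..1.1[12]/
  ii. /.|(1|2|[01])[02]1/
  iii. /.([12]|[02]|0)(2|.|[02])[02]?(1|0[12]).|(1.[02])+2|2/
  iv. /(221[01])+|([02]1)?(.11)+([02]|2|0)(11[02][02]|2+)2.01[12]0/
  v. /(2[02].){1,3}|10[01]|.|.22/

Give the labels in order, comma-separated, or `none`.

i → no match
ii → no match
iii → match
iv → no match
v → no match

iii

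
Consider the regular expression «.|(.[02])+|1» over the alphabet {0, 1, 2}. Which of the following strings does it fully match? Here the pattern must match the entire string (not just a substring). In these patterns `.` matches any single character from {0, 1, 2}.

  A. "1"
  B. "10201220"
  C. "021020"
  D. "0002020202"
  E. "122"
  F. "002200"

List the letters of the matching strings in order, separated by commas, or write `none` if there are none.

A, B, C, D, F

A → match
B → match
C → match
D → match
E → no match
F → match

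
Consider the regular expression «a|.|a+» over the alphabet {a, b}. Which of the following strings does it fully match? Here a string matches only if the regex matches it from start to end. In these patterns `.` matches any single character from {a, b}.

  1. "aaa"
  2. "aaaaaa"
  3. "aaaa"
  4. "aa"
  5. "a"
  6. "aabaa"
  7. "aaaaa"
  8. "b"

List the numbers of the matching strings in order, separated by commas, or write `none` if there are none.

1, 2, 3, 4, 5, 7, 8

1. "aaa" → match
2. "aaaaaa" → match
3. "aaaa" → match
4. "aa" → match
5. "a" → match
6. "aabaa" → no match
7. "aaaaa" → match
8. "b" → match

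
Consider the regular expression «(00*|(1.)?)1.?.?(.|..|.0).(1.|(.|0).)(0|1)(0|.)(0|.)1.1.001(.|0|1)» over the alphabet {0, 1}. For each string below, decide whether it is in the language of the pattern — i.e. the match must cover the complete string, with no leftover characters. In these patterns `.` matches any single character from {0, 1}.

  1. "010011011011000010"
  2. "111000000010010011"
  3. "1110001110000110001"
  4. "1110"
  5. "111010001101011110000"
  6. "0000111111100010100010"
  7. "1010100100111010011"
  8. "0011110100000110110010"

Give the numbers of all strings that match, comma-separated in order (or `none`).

1 → no match
2 → no match
3 → no match
4. "1110" → no match
5 → no match
6 → match
7 → no match
8 → no match

6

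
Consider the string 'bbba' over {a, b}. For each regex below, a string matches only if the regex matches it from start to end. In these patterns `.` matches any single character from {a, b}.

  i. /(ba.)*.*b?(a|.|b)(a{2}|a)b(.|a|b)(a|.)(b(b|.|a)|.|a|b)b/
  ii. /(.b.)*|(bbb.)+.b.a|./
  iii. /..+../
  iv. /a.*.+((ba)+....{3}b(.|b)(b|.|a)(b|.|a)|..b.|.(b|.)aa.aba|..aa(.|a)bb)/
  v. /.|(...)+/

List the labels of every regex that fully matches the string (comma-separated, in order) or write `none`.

iii

i → no match — must end with 'b'
ii → no match
iii → match
iv → no match — must start with 'a'
v → no match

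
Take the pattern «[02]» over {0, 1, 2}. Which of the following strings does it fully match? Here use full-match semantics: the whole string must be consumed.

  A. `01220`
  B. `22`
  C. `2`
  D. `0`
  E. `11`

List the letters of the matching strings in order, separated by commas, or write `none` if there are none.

A → no match
B → no match
C → match
D → match
E → no match

C, D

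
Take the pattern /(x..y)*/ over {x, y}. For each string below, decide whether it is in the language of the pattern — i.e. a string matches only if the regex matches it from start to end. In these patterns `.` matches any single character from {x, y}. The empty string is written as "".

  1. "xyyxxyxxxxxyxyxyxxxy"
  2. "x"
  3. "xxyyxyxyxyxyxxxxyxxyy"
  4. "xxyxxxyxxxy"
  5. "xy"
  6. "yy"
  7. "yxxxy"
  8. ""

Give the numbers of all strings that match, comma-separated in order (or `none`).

1 → no match
2 → no match
3 → no match
4 → no match
5 → no match
6 → no match
7 → no match
8 → match

8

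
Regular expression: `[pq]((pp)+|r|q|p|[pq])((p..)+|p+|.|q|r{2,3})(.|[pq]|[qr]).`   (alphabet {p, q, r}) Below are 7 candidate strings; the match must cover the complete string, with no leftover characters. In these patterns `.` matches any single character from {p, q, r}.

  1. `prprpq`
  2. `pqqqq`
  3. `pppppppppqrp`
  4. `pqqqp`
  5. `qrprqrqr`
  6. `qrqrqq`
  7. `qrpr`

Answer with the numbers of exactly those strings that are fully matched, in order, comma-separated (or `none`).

2, 3, 4

1 → no match
2 → match
3 → match
4 → match
5 → no match
6 → no match
7 → no match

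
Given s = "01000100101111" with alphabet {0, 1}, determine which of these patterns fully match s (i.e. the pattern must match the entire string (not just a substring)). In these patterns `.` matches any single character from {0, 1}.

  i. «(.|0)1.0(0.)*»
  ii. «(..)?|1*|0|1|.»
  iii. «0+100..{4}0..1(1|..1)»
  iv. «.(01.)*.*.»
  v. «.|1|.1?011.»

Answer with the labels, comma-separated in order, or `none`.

i → no match
ii → no match
iii → match
iv → match
v → no match

iii, iv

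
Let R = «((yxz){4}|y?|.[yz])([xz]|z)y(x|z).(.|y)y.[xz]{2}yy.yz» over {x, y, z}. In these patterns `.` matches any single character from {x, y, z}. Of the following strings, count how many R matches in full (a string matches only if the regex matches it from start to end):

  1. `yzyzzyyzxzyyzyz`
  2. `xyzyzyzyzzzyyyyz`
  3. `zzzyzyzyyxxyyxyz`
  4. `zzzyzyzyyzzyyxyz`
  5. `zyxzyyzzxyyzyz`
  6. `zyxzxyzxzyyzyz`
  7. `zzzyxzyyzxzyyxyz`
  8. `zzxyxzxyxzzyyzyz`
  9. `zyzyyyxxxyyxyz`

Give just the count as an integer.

9

1 → match
2 → match
3 → match
4 → match
5 → match
6 → match
7 → match
8 → match
9 → match
Total matched: 9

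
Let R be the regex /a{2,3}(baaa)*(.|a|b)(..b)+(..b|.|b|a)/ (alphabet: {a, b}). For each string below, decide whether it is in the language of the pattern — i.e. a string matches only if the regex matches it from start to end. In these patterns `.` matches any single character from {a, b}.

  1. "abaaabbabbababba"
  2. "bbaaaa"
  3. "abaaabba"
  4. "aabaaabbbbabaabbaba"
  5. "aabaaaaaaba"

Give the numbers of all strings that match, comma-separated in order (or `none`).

5

1 → no match
2 → no match — must start with "a"
3 → no match
4 → no match
5 → match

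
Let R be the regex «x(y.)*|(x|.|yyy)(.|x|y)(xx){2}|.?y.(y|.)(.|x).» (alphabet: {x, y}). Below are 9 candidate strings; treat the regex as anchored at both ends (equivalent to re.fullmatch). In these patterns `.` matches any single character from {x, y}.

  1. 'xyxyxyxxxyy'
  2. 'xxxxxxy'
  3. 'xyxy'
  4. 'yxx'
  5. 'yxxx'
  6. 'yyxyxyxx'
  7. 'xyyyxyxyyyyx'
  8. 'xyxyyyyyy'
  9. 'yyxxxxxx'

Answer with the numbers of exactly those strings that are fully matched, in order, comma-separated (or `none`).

8

1. 'xyxyxyxxxyy' → no match
2. 'xxxxxxy' → no match
3. 'xyxy' → no match
4. 'yxx' → no match
5. 'yxxx' → no match
6. 'yyxyxyxx' → no match
7. 'xyyyxyxyyyyx' → no match
8. 'xyxyyyyyy' → match
9. 'yyxxxxxx' → no match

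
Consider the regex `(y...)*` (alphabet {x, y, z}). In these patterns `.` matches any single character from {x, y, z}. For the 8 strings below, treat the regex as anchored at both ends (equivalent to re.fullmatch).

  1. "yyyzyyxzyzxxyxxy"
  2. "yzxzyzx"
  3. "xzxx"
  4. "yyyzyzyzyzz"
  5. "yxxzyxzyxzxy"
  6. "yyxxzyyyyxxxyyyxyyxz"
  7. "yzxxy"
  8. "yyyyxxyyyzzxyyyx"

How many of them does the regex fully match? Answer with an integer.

1

1 → match
2 → no match
3 → no match
4 → no match
5 → no match
6 → no match
7 → no match
8 → no match
Total matched: 1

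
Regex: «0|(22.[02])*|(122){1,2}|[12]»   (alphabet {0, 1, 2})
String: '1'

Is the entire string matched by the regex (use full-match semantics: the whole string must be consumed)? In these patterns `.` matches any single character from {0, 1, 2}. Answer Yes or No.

Yes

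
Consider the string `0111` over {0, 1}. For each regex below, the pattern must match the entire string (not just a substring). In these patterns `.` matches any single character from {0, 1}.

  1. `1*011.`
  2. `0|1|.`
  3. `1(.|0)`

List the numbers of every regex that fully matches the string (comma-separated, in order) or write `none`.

1

1 → match
2 → no match
3 → no match — must start with `1`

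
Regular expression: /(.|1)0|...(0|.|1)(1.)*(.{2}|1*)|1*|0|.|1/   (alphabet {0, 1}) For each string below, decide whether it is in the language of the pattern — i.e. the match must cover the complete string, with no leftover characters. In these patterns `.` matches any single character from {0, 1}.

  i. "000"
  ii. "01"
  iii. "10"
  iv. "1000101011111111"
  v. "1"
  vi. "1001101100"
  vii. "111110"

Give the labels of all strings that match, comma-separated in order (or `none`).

i → no match
ii → no match
iii → match
iv → match
v → match
vi → match
vii → match

iii, iv, v, vi, vii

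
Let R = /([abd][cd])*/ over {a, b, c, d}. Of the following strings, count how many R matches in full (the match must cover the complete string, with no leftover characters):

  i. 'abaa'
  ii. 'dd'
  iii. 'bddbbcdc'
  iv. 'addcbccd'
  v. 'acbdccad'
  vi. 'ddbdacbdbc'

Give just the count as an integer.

2

i → no match
ii → match
iii → no match
iv → no match
v → no match
vi → match
Total matched: 2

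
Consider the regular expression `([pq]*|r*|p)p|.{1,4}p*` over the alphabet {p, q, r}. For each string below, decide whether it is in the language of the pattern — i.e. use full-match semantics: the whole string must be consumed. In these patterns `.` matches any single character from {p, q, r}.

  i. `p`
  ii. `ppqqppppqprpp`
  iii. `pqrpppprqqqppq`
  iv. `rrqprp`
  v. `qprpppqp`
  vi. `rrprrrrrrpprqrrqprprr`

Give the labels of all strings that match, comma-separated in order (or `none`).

i

i → match
ii → no match
iii → no match
iv → no match
v → no match
vi → no match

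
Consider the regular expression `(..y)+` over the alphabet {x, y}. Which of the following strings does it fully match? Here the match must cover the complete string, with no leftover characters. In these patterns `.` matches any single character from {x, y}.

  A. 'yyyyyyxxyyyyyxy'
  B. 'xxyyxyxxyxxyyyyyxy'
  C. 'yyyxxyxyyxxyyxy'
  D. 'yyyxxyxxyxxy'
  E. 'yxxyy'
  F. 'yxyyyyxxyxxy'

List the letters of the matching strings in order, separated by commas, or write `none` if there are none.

A, B, C, D, F

A → match
B → match
C → match
D → match
E → no match
F → match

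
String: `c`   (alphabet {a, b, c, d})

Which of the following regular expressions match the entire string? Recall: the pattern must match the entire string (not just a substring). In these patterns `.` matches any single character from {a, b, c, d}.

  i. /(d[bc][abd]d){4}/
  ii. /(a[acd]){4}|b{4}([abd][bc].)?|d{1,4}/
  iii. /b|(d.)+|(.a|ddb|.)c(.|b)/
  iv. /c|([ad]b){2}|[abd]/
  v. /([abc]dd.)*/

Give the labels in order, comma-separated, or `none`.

i → no match — must start with `d`
ii → no match
iii → no match
iv → match
v → no match

iv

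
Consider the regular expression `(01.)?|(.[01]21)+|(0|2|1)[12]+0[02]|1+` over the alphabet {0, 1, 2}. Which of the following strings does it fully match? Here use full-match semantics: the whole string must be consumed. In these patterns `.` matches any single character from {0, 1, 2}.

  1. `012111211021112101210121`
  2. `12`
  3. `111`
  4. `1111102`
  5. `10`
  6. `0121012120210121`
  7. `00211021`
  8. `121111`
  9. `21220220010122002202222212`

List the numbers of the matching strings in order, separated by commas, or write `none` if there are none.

1 → match
2 → no match
3 → match
4 → match
5 → no match
6 → match
7 → match
8 → no match
9 → no match

1, 3, 4, 6, 7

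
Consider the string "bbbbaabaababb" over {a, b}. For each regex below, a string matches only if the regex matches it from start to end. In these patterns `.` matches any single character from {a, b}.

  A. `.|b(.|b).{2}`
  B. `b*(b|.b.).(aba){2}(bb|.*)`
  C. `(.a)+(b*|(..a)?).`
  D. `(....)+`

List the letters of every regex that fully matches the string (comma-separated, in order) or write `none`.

B

A → no match
B → match
C → no match
D → no match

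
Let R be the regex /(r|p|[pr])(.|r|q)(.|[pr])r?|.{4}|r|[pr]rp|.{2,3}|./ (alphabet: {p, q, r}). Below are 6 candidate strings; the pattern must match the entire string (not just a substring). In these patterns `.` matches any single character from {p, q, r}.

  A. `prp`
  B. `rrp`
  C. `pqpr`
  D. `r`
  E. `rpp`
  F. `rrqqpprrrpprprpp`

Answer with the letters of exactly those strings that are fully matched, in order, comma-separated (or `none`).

A, B, C, D, E

A → match
B → match
C → match
D → match
E → match
F → no match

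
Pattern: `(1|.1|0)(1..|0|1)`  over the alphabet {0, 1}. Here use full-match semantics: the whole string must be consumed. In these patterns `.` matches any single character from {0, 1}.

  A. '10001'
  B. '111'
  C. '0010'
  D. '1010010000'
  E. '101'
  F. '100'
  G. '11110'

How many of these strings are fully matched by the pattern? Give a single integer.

A. '10001' → no match
B. '111' → match
C. '0010' → no match
D. '1010010000' → no match
E. '101' → no match
F. '100' → no match
G. '11110' → match
Total matched: 2

2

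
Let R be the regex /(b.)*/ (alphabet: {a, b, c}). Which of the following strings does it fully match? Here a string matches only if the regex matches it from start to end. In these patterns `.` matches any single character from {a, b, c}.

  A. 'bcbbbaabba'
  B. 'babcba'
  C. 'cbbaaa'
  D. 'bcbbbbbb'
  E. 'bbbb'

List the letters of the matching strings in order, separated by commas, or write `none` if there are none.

B, D, E

A → no match
B → match
C → no match
D → match
E → match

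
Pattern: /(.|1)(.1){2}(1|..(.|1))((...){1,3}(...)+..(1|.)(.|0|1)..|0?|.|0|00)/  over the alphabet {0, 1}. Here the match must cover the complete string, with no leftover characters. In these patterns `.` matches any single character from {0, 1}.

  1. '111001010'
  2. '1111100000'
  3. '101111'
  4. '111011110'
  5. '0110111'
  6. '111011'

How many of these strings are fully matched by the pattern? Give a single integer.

1 → no match
2 → match
3 → match
4 → match
5 → match
6 → match
Total matched: 5

5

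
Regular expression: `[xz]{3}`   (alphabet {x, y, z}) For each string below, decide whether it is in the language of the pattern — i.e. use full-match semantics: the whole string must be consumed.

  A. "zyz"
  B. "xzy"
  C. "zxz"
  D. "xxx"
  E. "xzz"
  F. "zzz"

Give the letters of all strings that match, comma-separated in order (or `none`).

C, D, E, F

A → no match
B → no match
C → match
D → match
E → match
F → match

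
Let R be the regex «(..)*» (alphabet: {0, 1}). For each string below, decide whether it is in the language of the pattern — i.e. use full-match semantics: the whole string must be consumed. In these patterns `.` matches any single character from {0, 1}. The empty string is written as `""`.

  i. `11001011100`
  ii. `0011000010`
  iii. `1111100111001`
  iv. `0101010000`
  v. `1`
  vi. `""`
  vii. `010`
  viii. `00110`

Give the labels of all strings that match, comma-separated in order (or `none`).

ii, iv, vi

i → no match
ii → match
iii → no match
iv → match
v → no match
vi → match
vii → no match
viii → no match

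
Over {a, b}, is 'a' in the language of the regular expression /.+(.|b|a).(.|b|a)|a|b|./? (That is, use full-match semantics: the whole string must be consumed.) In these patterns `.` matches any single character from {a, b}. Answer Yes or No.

Yes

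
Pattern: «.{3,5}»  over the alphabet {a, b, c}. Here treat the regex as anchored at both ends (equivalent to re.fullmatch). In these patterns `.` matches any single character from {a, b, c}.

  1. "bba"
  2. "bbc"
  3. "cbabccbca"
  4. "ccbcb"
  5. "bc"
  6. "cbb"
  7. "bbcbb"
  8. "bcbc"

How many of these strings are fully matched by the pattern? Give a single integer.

6

1 → match
2 → match
3 → no match
4 → match
5 → no match
6 → match
7 → match
8 → match
Total matched: 6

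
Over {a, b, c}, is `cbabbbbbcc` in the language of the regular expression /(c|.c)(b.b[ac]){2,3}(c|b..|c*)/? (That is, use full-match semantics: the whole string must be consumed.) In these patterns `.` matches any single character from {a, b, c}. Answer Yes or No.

No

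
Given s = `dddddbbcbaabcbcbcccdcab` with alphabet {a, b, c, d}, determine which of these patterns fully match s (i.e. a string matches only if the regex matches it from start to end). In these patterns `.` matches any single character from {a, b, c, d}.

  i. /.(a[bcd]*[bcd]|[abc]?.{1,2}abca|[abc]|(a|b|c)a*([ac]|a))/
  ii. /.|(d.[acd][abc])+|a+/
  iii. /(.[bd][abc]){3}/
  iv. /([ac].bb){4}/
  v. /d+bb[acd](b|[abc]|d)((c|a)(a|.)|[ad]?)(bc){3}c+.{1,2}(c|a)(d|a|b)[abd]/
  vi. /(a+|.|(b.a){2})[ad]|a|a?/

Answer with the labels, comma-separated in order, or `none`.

i → no match
ii → no match
iii → no match
iv → no match — must end with `bb`
v → match
vi → no match

v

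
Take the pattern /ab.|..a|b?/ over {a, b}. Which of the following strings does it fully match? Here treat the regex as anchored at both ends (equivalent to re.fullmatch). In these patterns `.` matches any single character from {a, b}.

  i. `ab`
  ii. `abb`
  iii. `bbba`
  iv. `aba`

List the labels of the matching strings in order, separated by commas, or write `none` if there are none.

i → no match
ii → match
iii → no match
iv → match

ii, iv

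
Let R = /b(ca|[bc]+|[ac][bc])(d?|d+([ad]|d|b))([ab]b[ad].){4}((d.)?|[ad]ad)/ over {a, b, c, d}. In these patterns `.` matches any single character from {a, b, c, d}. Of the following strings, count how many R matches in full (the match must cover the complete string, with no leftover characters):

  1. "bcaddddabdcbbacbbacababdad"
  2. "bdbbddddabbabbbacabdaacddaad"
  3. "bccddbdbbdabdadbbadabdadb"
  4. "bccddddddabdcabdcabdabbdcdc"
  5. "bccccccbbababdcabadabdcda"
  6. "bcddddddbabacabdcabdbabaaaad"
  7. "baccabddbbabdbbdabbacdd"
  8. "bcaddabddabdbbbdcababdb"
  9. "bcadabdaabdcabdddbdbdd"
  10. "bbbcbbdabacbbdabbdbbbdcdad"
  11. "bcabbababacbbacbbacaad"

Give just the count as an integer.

1 → match
2 → no match
3 → no match
4 → match
5 → match
6 → match
7 → no match
8 → match
9 → no match
10 → match
11 → match
Total matched: 7

7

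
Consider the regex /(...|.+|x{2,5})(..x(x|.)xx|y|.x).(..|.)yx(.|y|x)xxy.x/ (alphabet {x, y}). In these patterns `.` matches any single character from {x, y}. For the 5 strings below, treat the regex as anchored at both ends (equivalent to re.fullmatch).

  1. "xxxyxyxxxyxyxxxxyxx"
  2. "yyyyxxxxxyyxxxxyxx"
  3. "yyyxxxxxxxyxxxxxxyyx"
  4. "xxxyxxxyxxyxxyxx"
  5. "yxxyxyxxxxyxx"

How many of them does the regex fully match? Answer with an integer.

1 → match
2 → match
3 → no match
4 → no match
5 → match
Total matched: 3

3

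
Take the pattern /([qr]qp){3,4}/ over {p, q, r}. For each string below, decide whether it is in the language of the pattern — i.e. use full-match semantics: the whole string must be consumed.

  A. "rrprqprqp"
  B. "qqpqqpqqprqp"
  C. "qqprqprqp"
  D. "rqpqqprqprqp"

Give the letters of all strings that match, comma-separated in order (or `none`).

A. "rrprqprqp" → no match
B. "qqpqqpqqprqp" → match
C. "qqprqprqp" → match
D. "rqpqqprqprqp" → match

B, C, D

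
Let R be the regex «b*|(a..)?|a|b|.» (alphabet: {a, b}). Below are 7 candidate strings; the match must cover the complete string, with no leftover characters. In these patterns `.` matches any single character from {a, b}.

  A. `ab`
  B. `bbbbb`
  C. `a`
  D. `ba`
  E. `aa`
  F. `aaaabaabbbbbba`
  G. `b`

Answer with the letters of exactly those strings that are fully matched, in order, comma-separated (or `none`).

A → no match
B → match
C → match
D → no match
E → no match
F → no match
G → match

B, C, G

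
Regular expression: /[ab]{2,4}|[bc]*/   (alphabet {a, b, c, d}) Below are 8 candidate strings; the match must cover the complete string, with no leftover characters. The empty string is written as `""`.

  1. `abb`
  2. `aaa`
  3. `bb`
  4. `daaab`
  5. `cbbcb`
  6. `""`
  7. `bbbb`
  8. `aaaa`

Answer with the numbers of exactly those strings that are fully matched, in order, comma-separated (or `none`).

1 → match
2 → match
3 → match
4 → no match
5 → match
6 → match
7 → match
8 → match

1, 2, 3, 5, 6, 7, 8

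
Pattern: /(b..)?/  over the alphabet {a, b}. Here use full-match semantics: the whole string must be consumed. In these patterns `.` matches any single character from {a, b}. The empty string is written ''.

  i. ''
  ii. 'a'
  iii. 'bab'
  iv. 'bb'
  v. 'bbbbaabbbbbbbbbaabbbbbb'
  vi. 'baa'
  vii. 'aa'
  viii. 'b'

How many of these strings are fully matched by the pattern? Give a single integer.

i → match
ii → no match
iii → match
iv → no match
v → no match
vi → match
vii → no match
viii → no match
Total matched: 3

3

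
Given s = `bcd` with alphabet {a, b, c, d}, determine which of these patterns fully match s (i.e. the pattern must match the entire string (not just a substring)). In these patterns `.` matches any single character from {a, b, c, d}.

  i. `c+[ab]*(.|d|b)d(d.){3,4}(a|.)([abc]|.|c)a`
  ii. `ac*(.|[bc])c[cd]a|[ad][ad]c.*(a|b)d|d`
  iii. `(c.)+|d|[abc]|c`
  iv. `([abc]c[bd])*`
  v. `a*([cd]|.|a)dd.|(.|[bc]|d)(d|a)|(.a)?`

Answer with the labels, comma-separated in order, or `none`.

iv

i → no match — must start with `c`
ii → no match
iii → no match
iv → match
v → no match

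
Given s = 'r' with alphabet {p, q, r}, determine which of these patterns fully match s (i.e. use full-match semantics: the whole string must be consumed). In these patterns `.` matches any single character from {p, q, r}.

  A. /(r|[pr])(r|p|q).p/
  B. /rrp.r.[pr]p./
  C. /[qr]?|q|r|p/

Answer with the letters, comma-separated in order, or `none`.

C

A → no match — must end with 'p'
B → no match — must start with 'rrp'
C → match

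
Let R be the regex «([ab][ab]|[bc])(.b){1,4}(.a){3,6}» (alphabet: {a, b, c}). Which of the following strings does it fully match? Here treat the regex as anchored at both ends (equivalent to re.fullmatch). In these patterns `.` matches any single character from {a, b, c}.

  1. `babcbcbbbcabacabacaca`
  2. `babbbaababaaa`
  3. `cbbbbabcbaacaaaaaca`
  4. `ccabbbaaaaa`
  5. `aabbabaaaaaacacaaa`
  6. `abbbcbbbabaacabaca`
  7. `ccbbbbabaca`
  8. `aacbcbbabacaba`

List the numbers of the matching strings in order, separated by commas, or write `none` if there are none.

1 → match
2 → match
3 → match
4 → no match
5 → match
6 → match
7 → match
8 → match

1, 2, 3, 5, 6, 7, 8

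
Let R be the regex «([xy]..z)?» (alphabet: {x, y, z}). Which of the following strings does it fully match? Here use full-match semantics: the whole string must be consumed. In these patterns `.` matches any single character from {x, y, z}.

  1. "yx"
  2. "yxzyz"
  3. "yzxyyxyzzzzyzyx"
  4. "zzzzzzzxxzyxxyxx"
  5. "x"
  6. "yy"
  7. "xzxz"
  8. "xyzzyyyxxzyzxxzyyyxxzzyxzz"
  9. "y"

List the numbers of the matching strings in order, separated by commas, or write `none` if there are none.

7

1 → no match
2 → no match
3 → no match
4 → no match
5 → no match
6 → no match
7 → match
8 → no match
9 → no match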